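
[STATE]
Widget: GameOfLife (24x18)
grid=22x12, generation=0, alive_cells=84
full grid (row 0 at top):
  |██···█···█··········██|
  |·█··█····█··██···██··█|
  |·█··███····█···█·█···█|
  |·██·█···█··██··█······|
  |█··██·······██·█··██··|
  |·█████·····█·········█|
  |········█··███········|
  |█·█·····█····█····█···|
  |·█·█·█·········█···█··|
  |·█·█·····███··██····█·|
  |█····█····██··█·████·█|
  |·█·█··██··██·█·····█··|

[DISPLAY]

Gen: 0                  
██···█···█··········██  
·█··█····█··██···██··█  
·█··███····█···█·█···█  
·██·█···█··██··█······  
█··██·······██·█··██··  
·█████·····█·········█  
········█··███········  
█·█·····█····█····█···  
·█·█·█·········█···█··  
·█·█·····███··██····█·  
█····█····██··█·████·█  
·█·█··██··██·█·····█··  
                        
                        
                        
                        
                        


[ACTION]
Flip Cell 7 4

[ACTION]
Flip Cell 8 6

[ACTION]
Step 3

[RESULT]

Gen: 3                  
·███·············██··█  
··███······███·████··█  
··███····██··█·█······  
··········████·█··█···  
·█·············██·····  
·············██·······  
███·█·······█·········  
··█·······███·········  
··█·█···█·██···█······  
······█··██·█·········  
·····███··········███·  
······█·····██··██····  
                        
                        
                        
                        
                        


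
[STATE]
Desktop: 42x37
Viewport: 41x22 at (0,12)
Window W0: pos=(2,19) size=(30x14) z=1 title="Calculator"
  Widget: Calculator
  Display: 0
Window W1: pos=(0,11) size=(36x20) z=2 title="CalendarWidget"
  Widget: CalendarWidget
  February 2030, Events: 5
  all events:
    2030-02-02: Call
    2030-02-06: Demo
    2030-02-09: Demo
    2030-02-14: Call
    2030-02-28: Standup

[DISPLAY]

┃ CalendarWidget                   ┃     
┠──────────────────────────────────┨     
┃          February 2030           ┃     
┃Mo Tu We Th Fr Sa Su              ┃     
┃             1  2*  3             ┃     
┃ 4  5  6*  7  8  9* 10            ┃     
┃11 12 13 14* 15 16 17             ┃     
┃18 19 20 21 22 23 24              ┃     
┃25 26 27 28*                      ┃     
┃                                  ┃     
┃                                  ┃     
┃                                  ┃     
┃                                  ┃     
┃                                  ┃     
┃                                  ┃     
┃                                  ┃     
┃                                  ┃     
┃                                  ┃     
┗━━━━━━━━━━━━━━━━━━━━━━━━━━━━━━━━━━┛     
  ┃└───┴───┴───┴───┘           ┃         
  ┗━━━━━━━━━━━━━━━━━━━━━━━━━━━━┛         
                                         


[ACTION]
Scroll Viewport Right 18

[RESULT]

 CalendarWidget                   ┃      
──────────────────────────────────┨      
          February 2030           ┃      
Mo Tu We Th Fr Sa Su              ┃      
             1  2*  3             ┃      
 4  5  6*  7  8  9* 10            ┃      
11 12 13 14* 15 16 17             ┃      
18 19 20 21 22 23 24              ┃      
25 26 27 28*                      ┃      
                                  ┃      
                                  ┃      
                                  ┃      
                                  ┃      
                                  ┃      
                                  ┃      
                                  ┃      
                                  ┃      
                                  ┃      
━━━━━━━━━━━━━━━━━━━━━━━━━━━━━━━━━━┛      
 ┃└───┴───┴───┴───┘           ┃          
 ┗━━━━━━━━━━━━━━━━━━━━━━━━━━━━┛          
                                         


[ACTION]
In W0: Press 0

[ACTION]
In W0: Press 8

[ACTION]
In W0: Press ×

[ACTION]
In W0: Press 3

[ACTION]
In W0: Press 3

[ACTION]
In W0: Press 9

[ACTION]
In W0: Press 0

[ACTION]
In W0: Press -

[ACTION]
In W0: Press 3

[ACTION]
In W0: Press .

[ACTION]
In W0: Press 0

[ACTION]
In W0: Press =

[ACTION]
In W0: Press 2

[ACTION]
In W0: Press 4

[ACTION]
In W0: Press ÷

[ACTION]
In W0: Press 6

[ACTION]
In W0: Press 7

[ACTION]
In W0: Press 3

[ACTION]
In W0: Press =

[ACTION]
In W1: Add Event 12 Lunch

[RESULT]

 CalendarWidget                   ┃      
──────────────────────────────────┨      
          February 2030           ┃      
Mo Tu We Th Fr Sa Su              ┃      
             1  2*  3             ┃      
 4  5  6*  7  8  9* 10            ┃      
11 12* 13 14* 15 16 17            ┃      
18 19 20 21 22 23 24              ┃      
25 26 27 28*                      ┃      
                                  ┃      
                                  ┃      
                                  ┃      
                                  ┃      
                                  ┃      
                                  ┃      
                                  ┃      
                                  ┃      
                                  ┃      
━━━━━━━━━━━━━━━━━━━━━━━━━━━━━━━━━━┛      
 ┃└───┴───┴───┴───┘           ┃          
 ┗━━━━━━━━━━━━━━━━━━━━━━━━━━━━┛          
                                         


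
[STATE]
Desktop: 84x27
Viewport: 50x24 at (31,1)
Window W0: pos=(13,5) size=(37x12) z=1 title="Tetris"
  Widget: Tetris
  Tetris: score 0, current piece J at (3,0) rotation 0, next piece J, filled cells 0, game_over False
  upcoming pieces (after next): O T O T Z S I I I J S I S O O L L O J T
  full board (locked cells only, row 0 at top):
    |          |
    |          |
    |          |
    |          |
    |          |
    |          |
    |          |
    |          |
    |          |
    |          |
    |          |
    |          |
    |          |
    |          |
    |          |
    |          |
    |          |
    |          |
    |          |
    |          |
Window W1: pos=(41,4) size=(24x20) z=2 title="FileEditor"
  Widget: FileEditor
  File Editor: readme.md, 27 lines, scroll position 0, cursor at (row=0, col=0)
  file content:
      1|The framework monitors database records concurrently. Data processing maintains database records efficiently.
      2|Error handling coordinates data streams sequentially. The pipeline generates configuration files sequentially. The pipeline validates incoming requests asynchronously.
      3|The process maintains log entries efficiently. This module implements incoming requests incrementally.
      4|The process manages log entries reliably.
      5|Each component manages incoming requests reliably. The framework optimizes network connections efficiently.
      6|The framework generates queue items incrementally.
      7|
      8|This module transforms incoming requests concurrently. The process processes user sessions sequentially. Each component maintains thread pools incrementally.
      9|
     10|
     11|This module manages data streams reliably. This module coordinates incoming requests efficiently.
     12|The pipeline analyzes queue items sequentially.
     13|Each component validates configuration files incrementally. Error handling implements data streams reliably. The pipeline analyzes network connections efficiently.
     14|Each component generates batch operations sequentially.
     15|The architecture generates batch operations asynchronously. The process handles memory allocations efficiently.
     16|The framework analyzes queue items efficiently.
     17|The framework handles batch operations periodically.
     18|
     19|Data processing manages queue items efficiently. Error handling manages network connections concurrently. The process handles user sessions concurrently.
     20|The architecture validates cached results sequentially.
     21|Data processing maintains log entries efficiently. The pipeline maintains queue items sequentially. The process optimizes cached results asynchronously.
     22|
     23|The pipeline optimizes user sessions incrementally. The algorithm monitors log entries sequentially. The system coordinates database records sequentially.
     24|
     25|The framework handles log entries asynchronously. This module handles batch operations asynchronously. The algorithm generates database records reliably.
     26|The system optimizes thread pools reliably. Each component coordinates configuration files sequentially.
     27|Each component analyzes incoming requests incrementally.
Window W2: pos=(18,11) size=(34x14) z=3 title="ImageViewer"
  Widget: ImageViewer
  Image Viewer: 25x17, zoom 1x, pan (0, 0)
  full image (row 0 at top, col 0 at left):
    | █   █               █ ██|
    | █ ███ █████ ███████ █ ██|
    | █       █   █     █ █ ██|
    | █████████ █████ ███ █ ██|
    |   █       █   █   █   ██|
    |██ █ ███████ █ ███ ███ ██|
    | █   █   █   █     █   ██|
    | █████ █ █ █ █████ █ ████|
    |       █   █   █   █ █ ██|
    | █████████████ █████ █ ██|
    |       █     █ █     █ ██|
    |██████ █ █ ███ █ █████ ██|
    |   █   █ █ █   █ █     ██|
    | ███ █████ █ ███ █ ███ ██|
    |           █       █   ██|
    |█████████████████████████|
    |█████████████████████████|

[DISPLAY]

                                                  
                                                  
                                                  
          ┏━━━━━━━━━━━━━━━━━━━━━━┓                
━━━━━━━━━━┃ FileEditor           ┃                
          ┠──────────────────────┨                
──────────┃█he framework monitor▲┃                
          ┃Error handling coordi█┃                
          ┃The process maintains░┃                
          ┃The process manages l░┃                
━━━━━━━━━━━━━━━━━━━━┓nent manage░┃                
                    ┃ork generat░┃                
────────────────────┨           ░┃                
         █ ██       ┃e transform░┃                
 ███████ █ ██       ┃           ░┃                
 █     █ █ ██       ┃           ░┃                
████ ███ █ ██       ┃e manages d░┃                
   █   █   ██       ┃ne analyzes░┃                
 █ ███ ███ ██       ┃nent valida░┃                
 █     █   ██       ┃nent genera░┃                
 █████ █ ████       ┃ecture gene░┃                
   █   █ █ ██       ┃ork analyze▼┃                
██ █████ █ ██       ┃━━━━━━━━━━━━┛                
━━━━━━━━━━━━━━━━━━━━┛                             


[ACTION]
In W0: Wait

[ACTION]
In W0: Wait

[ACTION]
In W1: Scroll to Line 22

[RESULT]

                                                  
                                                  
                                                  
          ┏━━━━━━━━━━━━━━━━━━━━━━┓                
━━━━━━━━━━┃ FileEditor           ┃                
          ┠──────────────────────┨                
──────────┃The pipeline analyzes▲┃                
          ┃Each component valida░┃                
          ┃Each component genera░┃                
          ┃The architecture gene░┃                
━━━━━━━━━━━━━━━━━━━━┓ork analyze░┃                
                    ┃ork handles░┃                
────────────────────┨           ░┃                
         █ ██       ┃ssing manag░┃                
 ███████ █ ██       ┃ecture vali░┃                
 █     █ █ ██       ┃ssing maint░┃                
████ ███ █ ██       ┃           ░┃                
   █   █   ██       ┃ne optimize░┃                
 █ ███ ███ ██       ┃           ░┃                
 █     █   ██       ┃ork handles░┃                
 █████ █ ████       ┃ optimizes █┃                
   █   █ █ ██       ┃nent analyz▼┃                
██ █████ █ ██       ┃━━━━━━━━━━━━┛                
━━━━━━━━━━━━━━━━━━━━┛                             


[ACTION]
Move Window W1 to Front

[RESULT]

                                                  
                                                  
                                                  
          ┏━━━━━━━━━━━━━━━━━━━━━━┓                
━━━━━━━━━━┃ FileEditor           ┃                
          ┠──────────────────────┨                
──────────┃The pipeline analyzes▲┃                
          ┃Each component valida░┃                
          ┃Each component genera░┃                
          ┃The architecture gene░┃                
━━━━━━━━━━┃The framework analyze░┃                
          ┃The framework handles░┃                
──────────┃                     ░┃                
         █┃Data processing manag░┃                
 ███████ █┃The architecture vali░┃                
 █     █ █┃Data processing maint░┃                
████ ███ █┃                     ░┃                
   █   █  ┃The pipeline optimize░┃                
 █ ███ ███┃                     ░┃                
 █     █  ┃The framework handles░┃                
 █████ █ █┃The system optimizes █┃                
   █   █ █┃Each component analyz▼┃                
██ █████ █┗━━━━━━━━━━━━━━━━━━━━━━┛                
━━━━━━━━━━━━━━━━━━━━┛                             


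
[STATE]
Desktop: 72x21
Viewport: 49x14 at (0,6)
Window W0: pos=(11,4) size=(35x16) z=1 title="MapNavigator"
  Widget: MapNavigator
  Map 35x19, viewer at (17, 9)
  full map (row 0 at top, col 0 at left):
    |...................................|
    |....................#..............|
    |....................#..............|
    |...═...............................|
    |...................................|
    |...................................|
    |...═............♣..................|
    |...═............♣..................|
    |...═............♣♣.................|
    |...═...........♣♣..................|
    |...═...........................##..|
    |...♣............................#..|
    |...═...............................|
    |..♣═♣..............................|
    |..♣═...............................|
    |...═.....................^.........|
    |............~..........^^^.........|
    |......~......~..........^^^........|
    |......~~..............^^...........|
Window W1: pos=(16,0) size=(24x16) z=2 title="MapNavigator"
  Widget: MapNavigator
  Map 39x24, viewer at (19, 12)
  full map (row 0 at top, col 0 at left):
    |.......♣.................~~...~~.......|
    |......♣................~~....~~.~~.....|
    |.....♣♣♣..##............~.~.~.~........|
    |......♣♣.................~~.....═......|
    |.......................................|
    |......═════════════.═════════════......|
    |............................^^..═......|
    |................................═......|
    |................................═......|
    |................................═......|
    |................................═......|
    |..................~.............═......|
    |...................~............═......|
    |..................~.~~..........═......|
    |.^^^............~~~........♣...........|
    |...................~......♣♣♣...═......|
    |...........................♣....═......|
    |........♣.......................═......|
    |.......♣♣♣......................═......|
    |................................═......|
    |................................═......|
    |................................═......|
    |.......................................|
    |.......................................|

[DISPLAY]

           ┠────┃......................┃─────┨   
           ┃..═.┃......................┃.....┃   
           ┃....┃..........~...........┃.....┃   
           ┃....┃...........@..........┃.....┃   
           ┃..═.┃..........~.~~........┃.....┃   
           ┃..═.┃........~~~........♣..┃.....┃   
           ┃..═.┃...........~......♣♣♣.┃.....┃   
           ┃..═.┃...................♣..┃.....┃   
           ┃..═.┃♣.....................┃..##.┃   
           ┃..♣.┗━━━━━━━━━━━━━━━━━━━━━━┛...#.┃   
           ┃..═..............................┃   
           ┃.♣═♣.............................┃   
           ┃.♣═..............................┃   
           ┗━━━━━━━━━━━━━━━━━━━━━━━━━━━━━━━━━┛   


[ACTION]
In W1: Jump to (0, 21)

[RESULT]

           ┠────┃           .......♣♣♣.┃─────┨   
           ┃..═.┃           ...........┃.....┃   
           ┃....┃           ...........┃.....┃   
           ┃....┃           @..........┃.....┃   
           ┃..═.┃           ...........┃.....┃   
           ┃..═.┃           ...........┃.....┃   
           ┃..═.┃                      ┃.....┃   
           ┃..═.┃                      ┃.....┃   
           ┃..═.┃                      ┃..##.┃   
           ┃..♣.┗━━━━━━━━━━━━━━━━━━━━━━┛...#.┃   
           ┃..═..............................┃   
           ┃.♣═♣.............................┃   
           ┃.♣═..............................┃   
           ┗━━━━━━━━━━━━━━━━━━━━━━━━━━━━━━━━━┛   


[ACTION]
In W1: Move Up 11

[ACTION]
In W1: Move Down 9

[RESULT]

           ┠────┃           ...........┃─────┨   
           ┃..═.┃           ........♣..┃.....┃   
           ┃....┃           .......♣♣♣.┃.....┃   
           ┃....┃           @..........┃.....┃   
           ┃..═.┃           ...........┃.....┃   
           ┃..═.┃           ...........┃.....┃   
           ┃..═.┃           ...........┃.....┃   
           ┃..═.┃           ...........┃.....┃   
           ┃..═.┃                      ┃..##.┃   
           ┃..♣.┗━━━━━━━━━━━━━━━━━━━━━━┛...#.┃   
           ┃..═..............................┃   
           ┃.♣═♣.............................┃   
           ┃.♣═..............................┃   
           ┗━━━━━━━━━━━━━━━━━━━━━━━━━━━━━━━━━┛   


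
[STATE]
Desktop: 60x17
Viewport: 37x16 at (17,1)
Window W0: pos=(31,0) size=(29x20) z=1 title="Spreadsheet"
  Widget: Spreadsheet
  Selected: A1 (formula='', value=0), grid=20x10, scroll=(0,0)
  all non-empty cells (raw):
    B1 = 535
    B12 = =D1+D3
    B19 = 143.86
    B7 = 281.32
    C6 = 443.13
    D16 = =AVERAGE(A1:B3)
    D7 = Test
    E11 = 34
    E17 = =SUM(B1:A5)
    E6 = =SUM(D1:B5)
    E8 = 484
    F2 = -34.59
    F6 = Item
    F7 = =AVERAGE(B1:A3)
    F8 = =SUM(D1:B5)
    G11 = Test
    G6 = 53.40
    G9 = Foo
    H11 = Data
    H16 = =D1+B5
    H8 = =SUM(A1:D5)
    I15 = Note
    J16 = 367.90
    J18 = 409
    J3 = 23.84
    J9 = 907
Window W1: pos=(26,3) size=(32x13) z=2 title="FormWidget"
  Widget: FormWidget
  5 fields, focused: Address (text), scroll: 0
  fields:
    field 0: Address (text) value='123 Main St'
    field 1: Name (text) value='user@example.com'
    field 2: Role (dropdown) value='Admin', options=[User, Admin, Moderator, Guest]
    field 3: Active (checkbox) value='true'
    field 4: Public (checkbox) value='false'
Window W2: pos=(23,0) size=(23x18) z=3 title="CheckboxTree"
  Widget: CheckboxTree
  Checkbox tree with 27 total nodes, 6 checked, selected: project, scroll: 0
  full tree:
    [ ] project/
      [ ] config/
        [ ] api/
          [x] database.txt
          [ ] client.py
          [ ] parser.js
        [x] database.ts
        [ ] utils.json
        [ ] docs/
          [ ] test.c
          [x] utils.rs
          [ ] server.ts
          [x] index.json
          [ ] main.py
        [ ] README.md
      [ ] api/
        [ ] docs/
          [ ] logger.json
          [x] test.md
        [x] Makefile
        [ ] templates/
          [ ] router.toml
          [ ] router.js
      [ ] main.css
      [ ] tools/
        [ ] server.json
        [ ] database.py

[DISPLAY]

      ┃ CheckboxTree        ┃        
      ┠─────────────────────┨────────
      ┃>[-] project/        ┃━━━━━━━━
      ┃   [-] config/       ┃        
      ┃     [-] api/        ┃────────
      ┃       [x] database.t┃Main St 
      ┃       [ ] client.py ┃@example
      ┃       [ ] parser.js ┃n       
      ┃     [x] database.ts ┃        
      ┃     [ ] utils.json  ┃        
      ┃     [-] docs/       ┃        
      ┃       [ ] test.c    ┃        
      ┃       [x] utils.rs  ┃        
      ┃       [ ] server.ts ┃        
      ┃       [x] index.json┃━━━━━━━━
      ┃       [ ] main.py   ┃     0  


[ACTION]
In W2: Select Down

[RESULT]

      ┃ CheckboxTree        ┃        
      ┠─────────────────────┨────────
      ┃ [-] project/        ┃━━━━━━━━
      ┃>  [-] config/       ┃        
      ┃     [-] api/        ┃────────
      ┃       [x] database.t┃Main St 
      ┃       [ ] client.py ┃@example
      ┃       [ ] parser.js ┃n       
      ┃     [x] database.ts ┃        
      ┃     [ ] utils.json  ┃        
      ┃     [-] docs/       ┃        
      ┃       [ ] test.c    ┃        
      ┃       [x] utils.rs  ┃        
      ┃       [ ] server.ts ┃        
      ┃       [x] index.json┃━━━━━━━━
      ┃       [ ] main.py   ┃     0  


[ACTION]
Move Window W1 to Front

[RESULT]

      ┃ CheckboxTree        ┃        
      ┠─────────────────────┨────────
      ┃ [┏━━━━━━━━━━━━━━━━━━━━━━━━━━━
      ┃> ┃ FormWidget                
      ┃  ┠───────────────────────────
      ┃  ┃> Address:    [123 Main St 
      ┃  ┃  Name:       [user@example
      ┃  ┃  Role:       [Admin       
      ┃  ┃  Active:     [x]          
      ┃  ┃  Public:     [ ]          
      ┃  ┃                           
      ┃  ┃                           
      ┃  ┃                           
      ┃  ┃                           
      ┃  ┗━━━━━━━━━━━━━━━━━━━━━━━━━━━
      ┃       [ ] main.py   ┃     0  


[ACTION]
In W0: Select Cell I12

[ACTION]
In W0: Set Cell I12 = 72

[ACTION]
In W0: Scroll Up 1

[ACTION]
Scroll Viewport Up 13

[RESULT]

      ┏━━━━━━━━━━━━━━━━━━━━━┓━━━━━━━━
      ┃ CheckboxTree        ┃        
      ┠─────────────────────┨────────
      ┃ [┏━━━━━━━━━━━━━━━━━━━━━━━━━━━
      ┃> ┃ FormWidget                
      ┃  ┠───────────────────────────
      ┃  ┃> Address:    [123 Main St 
      ┃  ┃  Name:       [user@example
      ┃  ┃  Role:       [Admin       
      ┃  ┃  Active:     [x]          
      ┃  ┃  Public:     [ ]          
      ┃  ┃                           
      ┃  ┃                           
      ┃  ┃                           
      ┃  ┃                           
      ┃  ┗━━━━━━━━━━━━━━━━━━━━━━━━━━━


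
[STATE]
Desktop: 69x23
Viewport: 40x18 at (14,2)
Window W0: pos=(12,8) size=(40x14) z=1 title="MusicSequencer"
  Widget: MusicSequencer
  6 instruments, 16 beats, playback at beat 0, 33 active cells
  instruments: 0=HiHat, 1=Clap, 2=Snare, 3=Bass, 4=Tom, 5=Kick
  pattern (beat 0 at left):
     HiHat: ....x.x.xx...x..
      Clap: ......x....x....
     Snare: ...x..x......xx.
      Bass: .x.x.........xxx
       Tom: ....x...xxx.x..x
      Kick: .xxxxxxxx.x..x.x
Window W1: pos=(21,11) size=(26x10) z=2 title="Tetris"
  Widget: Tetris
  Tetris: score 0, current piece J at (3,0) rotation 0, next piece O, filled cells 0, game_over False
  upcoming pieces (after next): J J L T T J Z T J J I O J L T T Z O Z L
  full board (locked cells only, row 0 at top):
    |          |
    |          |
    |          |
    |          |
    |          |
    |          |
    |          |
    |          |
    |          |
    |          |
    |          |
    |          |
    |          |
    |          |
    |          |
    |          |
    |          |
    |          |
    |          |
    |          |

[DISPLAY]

                                        
                                        
                                        
                                        
                                        
                                        
━━━━━━━━━━━━━━━━━━━━━━━━━━━━━━━━━━━━━┓  
MusicSequencer                       ┃  
─────────────────────────────────────┨  
     ▼1┏━━━━━━━━━━━━━━━━━━━━━━━━┓    ┃  
HiHat··┃ Tetris                 ┃    ┃  
 Clap··┠────────────────────────┨    ┃  
Snare··┃          │Next:        ┃    ┃  
 Bass·█┃          │▓▓           ┃    ┃  
  Tom··┃          │▓▓           ┃    ┃  
 Kick·█┃          │             ┃    ┃  
       ┃          │             ┃    ┃  
       ┃          │             ┃    ┃  


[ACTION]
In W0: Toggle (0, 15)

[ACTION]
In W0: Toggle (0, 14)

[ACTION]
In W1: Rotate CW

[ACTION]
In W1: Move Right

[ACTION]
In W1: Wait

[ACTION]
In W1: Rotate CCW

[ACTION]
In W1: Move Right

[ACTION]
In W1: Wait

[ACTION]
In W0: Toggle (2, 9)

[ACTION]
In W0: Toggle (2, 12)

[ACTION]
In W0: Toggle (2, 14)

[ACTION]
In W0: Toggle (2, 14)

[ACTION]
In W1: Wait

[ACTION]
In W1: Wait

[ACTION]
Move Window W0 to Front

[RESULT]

                                        
                                        
                                        
                                        
                                        
                                        
━━━━━━━━━━━━━━━━━━━━━━━━━━━━━━━━━━━━━┓  
MusicSequencer                       ┃  
─────────────────────────────────────┨  
     ▼123456789012345                ┃  
HiHat····█·█·██···███                ┃  
 Clap······█····█····                ┃  
Snare···█··█··█··███·                ┃  
 Bass·█·█·········███                ┃  
  Tom····█···███·█··█                ┃  
 Kick·████████·█··█·█                ┃  
                                     ┃  
                                     ┃  


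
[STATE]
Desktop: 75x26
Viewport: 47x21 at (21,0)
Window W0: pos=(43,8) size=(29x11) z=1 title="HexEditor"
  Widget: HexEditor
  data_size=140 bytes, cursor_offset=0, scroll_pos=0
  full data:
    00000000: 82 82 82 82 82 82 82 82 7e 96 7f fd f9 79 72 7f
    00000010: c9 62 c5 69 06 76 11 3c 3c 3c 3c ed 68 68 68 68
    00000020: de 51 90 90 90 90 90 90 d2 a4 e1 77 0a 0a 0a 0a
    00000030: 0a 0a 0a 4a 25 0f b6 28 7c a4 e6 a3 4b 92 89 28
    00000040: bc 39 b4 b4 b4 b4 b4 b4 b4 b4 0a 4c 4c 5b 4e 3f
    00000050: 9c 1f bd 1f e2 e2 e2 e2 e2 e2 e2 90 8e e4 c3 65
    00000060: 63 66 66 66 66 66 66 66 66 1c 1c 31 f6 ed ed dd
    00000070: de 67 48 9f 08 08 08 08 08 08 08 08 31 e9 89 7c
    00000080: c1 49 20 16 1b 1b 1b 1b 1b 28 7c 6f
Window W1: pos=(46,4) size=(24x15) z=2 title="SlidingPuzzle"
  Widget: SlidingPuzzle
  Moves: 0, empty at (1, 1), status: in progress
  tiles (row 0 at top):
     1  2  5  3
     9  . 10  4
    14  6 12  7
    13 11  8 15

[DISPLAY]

                                               
                                               
                                               
                                               
                         ┏━━━━━━━━━━━━━━━━━━━━━
                         ┃ SlidingPuzzle       
                         ┠─────────────────────
                         ┃┌────┬────┬────┬────┐
                      ┏━━┃│  1 │  2 │  5 │  3 │
                      ┃ H┃├────┼────┼────┼────┤
                      ┠──┃│  9 │    │ 10 │  4 │
                      ┃00┃├────┼────┼────┼────┤
                      ┃00┃│ 14 │  6 │ 12 │  7 │
                      ┃00┃├────┼────┼────┼────┤
                      ┃00┃│ 13 │ 11 │  8 │ 15 │
                      ┃00┃└────┴────┴────┴────┘
                      ┃00┃Moves: 0             
                      ┃00┃                     
                      ┗━━┗━━━━━━━━━━━━━━━━━━━━━
                                               
                                               


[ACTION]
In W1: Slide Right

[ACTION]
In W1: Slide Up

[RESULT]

                                               
                                               
                                               
                                               
                         ┏━━━━━━━━━━━━━━━━━━━━━
                         ┃ SlidingPuzzle       
                         ┠─────────────────────
                         ┃┌────┬────┬────┬────┐
                      ┏━━┃│  1 │  2 │  5 │  3 │
                      ┃ H┃├────┼────┼────┼────┤
                      ┠──┃│ 14 │  9 │ 10 │  4 │
                      ┃00┃├────┼────┼────┼────┤
                      ┃00┃│    │  6 │ 12 │  7 │
                      ┃00┃├────┼────┼────┼────┤
                      ┃00┃│ 13 │ 11 │  8 │ 15 │
                      ┃00┃└────┴────┴────┴────┘
                      ┃00┃Moves: 2             
                      ┃00┃                     
                      ┗━━┗━━━━━━━━━━━━━━━━━━━━━
                                               
                                               


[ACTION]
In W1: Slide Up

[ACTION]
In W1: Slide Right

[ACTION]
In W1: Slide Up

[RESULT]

                                               
                                               
                                               
                                               
                         ┏━━━━━━━━━━━━━━━━━━━━━
                         ┃ SlidingPuzzle       
                         ┠─────────────────────
                         ┃┌────┬────┬────┬────┐
                      ┏━━┃│  1 │  2 │  5 │  3 │
                      ┃ H┃├────┼────┼────┼────┤
                      ┠──┃│ 14 │  9 │ 10 │  4 │
                      ┃00┃├────┼────┼────┼────┤
                      ┃00┃│ 13 │  6 │ 12 │  7 │
                      ┃00┃├────┼────┼────┼────┤
                      ┃00┃│    │ 11 │  8 │ 15 │
                      ┃00┃└────┴────┴────┴────┘
                      ┃00┃Moves: 3             
                      ┃00┃                     
                      ┗━━┗━━━━━━━━━━━━━━━━━━━━━
                                               
                                               


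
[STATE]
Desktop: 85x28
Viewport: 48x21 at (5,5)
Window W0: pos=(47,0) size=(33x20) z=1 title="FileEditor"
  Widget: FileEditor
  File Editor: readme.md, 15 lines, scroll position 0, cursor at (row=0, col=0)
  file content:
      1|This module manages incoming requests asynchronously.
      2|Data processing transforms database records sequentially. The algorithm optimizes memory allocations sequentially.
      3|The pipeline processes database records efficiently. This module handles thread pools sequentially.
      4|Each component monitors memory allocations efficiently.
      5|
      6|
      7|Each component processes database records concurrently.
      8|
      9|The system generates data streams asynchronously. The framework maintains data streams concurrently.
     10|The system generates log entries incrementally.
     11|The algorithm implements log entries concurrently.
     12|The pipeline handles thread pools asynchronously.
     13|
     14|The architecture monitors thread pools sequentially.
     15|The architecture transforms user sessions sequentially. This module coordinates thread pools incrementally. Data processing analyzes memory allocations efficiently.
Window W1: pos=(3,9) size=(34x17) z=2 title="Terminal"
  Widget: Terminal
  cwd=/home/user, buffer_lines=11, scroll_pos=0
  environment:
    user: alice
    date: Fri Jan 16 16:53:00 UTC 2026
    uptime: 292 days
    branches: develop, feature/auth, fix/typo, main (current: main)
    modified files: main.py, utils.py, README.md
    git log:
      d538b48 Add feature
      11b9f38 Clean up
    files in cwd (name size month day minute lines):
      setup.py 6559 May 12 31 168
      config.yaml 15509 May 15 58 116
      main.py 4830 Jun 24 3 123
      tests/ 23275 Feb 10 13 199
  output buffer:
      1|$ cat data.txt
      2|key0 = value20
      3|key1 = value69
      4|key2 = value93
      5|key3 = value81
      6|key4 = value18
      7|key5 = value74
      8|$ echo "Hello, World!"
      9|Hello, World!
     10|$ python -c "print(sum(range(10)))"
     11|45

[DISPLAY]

                                          ┃The p
                                          ┃Each 
                                          ┃     
                                          ┃     
━━━━━━━━━━━━━━━━━━━━━━━━━━━━━━━┓          ┃Each 
Terminal                       ┃          ┃     
───────────────────────────────┨          ┃The s
 cat data.txt                  ┃          ┃The s
ey0 = value20                  ┃          ┃The a
ey1 = value69                  ┃          ┃The p
ey2 = value93                  ┃          ┃     
ey3 = value81                  ┃          ┃The a
ey4 = value18                  ┃          ┃The a
ey5 = value74                  ┃          ┃     
 echo "Hello, World!"          ┃          ┗━━━━━
ello, World!                   ┃                
 python -c "print(sum(range(10)┃                
5                              ┃                
 █                             ┃                
                               ┃                
━━━━━━━━━━━━━━━━━━━━━━━━━━━━━━━┛                


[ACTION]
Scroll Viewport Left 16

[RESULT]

                                               ┃
                                               ┃
                                               ┃
                                               ┃
   ┏━━━━━━━━━━━━━━━━━━━━━━━━━━━━━━━━┓          ┃
   ┃ Terminal                       ┃          ┃
   ┠────────────────────────────────┨          ┃
   ┃$ cat data.txt                  ┃          ┃
   ┃key0 = value20                  ┃          ┃
   ┃key1 = value69                  ┃          ┃
   ┃key2 = value93                  ┃          ┃
   ┃key3 = value81                  ┃          ┃
   ┃key4 = value18                  ┃          ┃
   ┃key5 = value74                  ┃          ┃
   ┃$ echo "Hello, World!"          ┃          ┗
   ┃Hello, World!                   ┃           
   ┃$ python -c "print(sum(range(10)┃           
   ┃45                              ┃           
   ┃$ █                             ┃           
   ┃                                ┃           
   ┗━━━━━━━━━━━━━━━━━━━━━━━━━━━━━━━━┛           


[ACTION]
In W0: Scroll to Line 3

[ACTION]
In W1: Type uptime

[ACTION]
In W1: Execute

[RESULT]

                                               ┃
                                               ┃
                                               ┃
                                               ┃
   ┏━━━━━━━━━━━━━━━━━━━━━━━━━━━━━━━━┓          ┃
   ┃ Terminal                       ┃          ┃
   ┠────────────────────────────────┨          ┃
   ┃key0 = value20                  ┃          ┃
   ┃key1 = value69                  ┃          ┃
   ┃key2 = value93                  ┃          ┃
   ┃key3 = value81                  ┃          ┃
   ┃key4 = value18                  ┃          ┃
   ┃key5 = value74                  ┃          ┃
   ┃$ echo "Hello, World!"          ┃          ┃
   ┃Hello, World!                   ┃          ┗
   ┃$ python -c "print(sum(range(10)┃           
   ┃45                              ┃           
   ┃$ uptime                        ┃           
   ┃ 10:00  up 292 days             ┃           
   ┃$ █                             ┃           
   ┗━━━━━━━━━━━━━━━━━━━━━━━━━━━━━━━━┛           
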